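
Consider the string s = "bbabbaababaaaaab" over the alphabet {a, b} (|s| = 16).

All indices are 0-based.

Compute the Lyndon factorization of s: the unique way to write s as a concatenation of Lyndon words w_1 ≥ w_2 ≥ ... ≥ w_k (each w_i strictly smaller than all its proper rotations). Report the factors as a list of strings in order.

["b", "b", "abb", "aabab", "aaaaab"]

emit factor 1: 'b' (i=0, period=1)
emit factor 2: 'b' (i=1, period=1)
emit factor 3: 'abb' (i=2, period=3)
emit factor 4: 'aabab' (i=5, period=5)
emit factor 5: 'aaaaab' (i=10, period=6)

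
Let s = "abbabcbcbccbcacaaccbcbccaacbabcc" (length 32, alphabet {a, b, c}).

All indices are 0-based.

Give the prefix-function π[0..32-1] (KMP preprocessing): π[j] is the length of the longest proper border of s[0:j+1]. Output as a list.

[0, 0, 0, 1, 2, 0, 0, 0, 0, 0, 0, 0, 0, 1, 0, 1, 1, 0, 0, 0, 0, 0, 0, 0, 1, 1, 0, 0, 1, 2, 0, 0]

π[0] = 0
j=1 s[j]='b': π[1]=0 (border '')
j=2 s[j]='b': π[2]=0 (border '')
j=3 s[j]='a': π[3]=1 (border 'a')
j=4 s[j]='b': π[4]=2 (border 'ab')
j=5 s[j]='c': k: 2→0; π[5]=0 (border '')
j=6 s[j]='b': π[6]=0 (border '')
j=7 s[j]='c': π[7]=0 (border '')
j=8 s[j]='b': π[8]=0 (border '')
j=9 s[j]='c': π[9]=0 (border '')
j=10 s[j]='c': π[10]=0 (border '')
j=11 s[j]='b': π[11]=0 (border '')
j=12 s[j]='c': π[12]=0 (border '')
j=13 s[j]='a': π[13]=1 (border 'a')
j=14 s[j]='c': k: 1→0; π[14]=0 (border '')
j=15 s[j]='a': π[15]=1 (border 'a')
j=16 s[j]='a': k: 1→0; π[16]=1 (border 'a')
j=17 s[j]='c': k: 1→0; π[17]=0 (border '')
j=18 s[j]='c': π[18]=0 (border '')
j=19 s[j]='b': π[19]=0 (border '')
j=20 s[j]='c': π[20]=0 (border '')
j=21 s[j]='b': π[21]=0 (border '')
j=22 s[j]='c': π[22]=0 (border '')
j=23 s[j]='c': π[23]=0 (border '')
j=24 s[j]='a': π[24]=1 (border 'a')
j=25 s[j]='a': k: 1→0; π[25]=1 (border 'a')
j=26 s[j]='c': k: 1→0; π[26]=0 (border '')
j=27 s[j]='b': π[27]=0 (border '')
j=28 s[j]='a': π[28]=1 (border 'a')
j=29 s[j]='b': π[29]=2 (border 'ab')
j=30 s[j]='c': k: 2→0; π[30]=0 (border '')
j=31 s[j]='c': π[31]=0 (border '')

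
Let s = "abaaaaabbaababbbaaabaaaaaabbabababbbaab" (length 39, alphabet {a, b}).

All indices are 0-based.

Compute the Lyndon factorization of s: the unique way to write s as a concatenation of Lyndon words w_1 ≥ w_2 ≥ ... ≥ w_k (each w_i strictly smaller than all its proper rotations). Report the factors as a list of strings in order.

["ab", "aaaaabbaababbbaaab", "aaaaaabbabababbbaab"]

emit factor 1: 'ab' (i=0, period=2)
emit factor 2: 'aaaaabbaababbbaaab' (i=2, period=18)
emit factor 3: 'aaaaaabbabababbbaab' (i=20, period=19)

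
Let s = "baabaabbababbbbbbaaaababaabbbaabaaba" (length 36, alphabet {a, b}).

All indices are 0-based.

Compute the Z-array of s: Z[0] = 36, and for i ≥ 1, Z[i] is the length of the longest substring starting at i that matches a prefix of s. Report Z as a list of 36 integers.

Z[0]=36
i=1: outside box; Z[1]=0
i=2: outside box; Z[2]=0
i=3: outside box; Z[3]=4 scan→box=[3,7)
i=4: min(r-i=3, Z[1]=0)=0; Z[4]=0
i=5: min(r-i=2, Z[2]=0)=0; Z[5]=0
i=6: min(r-i=1, Z[3]=4)=1; Z[6]=1
i=7: outside box; Z[7]=2 scan→box=[7,9)
i=8: min(r-i=1, Z[1]=0)=0; Z[8]=0
i=9: outside box; Z[9]=2 scan→box=[9,11)
i=10: min(r-i=1, Z[1]=0)=0; Z[10]=0
i=11: outside box; Z[11]=1 scan→box=[11,12)
i=12: outside box; Z[12]=1 scan→box=[12,13)
i=13: outside box; Z[13]=1 scan→box=[13,14)
i=14: outside box; Z[14]=1 scan→box=[14,15)
i=15: outside box; Z[15]=1 scan→box=[15,16)
i=16: outside box; Z[16]=3 scan→box=[16,19)
i=17: min(r-i=2, Z[1]=0)=0; Z[17]=0
i=18: min(r-i=1, Z[2]=0)=0; Z[18]=0
i=19: outside box; Z[19]=0
i=20: outside box; Z[20]=0
i=21: outside box; Z[21]=2 scan→box=[21,23)
i=22: min(r-i=1, Z[1]=0)=0; Z[22]=0
i=23: outside box; Z[23]=4 scan→box=[23,27)
i=24: min(r-i=3, Z[1]=0)=0; Z[24]=0
i=25: min(r-i=2, Z[2]=0)=0; Z[25]=0
i=26: min(r-i=1, Z[3]=4)=1; Z[26]=1
i=27: outside box; Z[27]=1 scan→box=[27,28)
i=28: outside box; Z[28]=7 scan→box=[28,35)
i=29: min(r-i=6, Z[1]=0)=0; Z[29]=0
i=30: min(r-i=5, Z[2]=0)=0; Z[30]=0
i=31: min(r-i=4, Z[3]=4)=4; Z[31]=5 scan→box=[31,36)
i=32: min(r-i=4, Z[1]=0)=0; Z[32]=0
i=33: min(r-i=3, Z[2]=0)=0; Z[33]=0
i=34: min(r-i=2, Z[3]=4)=2; Z[34]=2
i=35: min(r-i=1, Z[4]=0)=0; Z[35]=0

[36, 0, 0, 4, 0, 0, 1, 2, 0, 2, 0, 1, 1, 1, 1, 1, 3, 0, 0, 0, 0, 2, 0, 4, 0, 0, 1, 1, 7, 0, 0, 5, 0, 0, 2, 0]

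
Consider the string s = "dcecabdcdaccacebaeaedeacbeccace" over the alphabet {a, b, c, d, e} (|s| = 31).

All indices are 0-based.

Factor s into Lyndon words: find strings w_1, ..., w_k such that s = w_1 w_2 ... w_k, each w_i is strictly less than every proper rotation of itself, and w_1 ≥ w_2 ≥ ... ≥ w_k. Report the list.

["d", "ce", "c", "abdcdaccacebaeaedeacbeccace"]

emit factor 1: 'd' (i=0, period=1)
emit factor 2: 'ce' (i=1, period=2)
emit factor 3: 'c' (i=3, period=1)
emit factor 4: 'abdcdaccacebaeaedeacbeccace' (i=4, period=27)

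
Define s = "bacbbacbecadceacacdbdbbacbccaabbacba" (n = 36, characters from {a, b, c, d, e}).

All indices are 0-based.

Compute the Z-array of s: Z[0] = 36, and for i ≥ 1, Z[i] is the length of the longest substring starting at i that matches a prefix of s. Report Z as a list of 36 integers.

[36, 0, 0, 1, 4, 0, 0, 1, 0, 0, 0, 0, 0, 0, 0, 0, 0, 0, 0, 1, 0, 1, 4, 0, 0, 1, 0, 0, 0, 0, 1, 4, 0, 0, 2, 0]

Z[0]=36
i=1: i≥r, start 0; Z[1]=0
i=2: i≥r, start 0; Z[2]=0
i=3: i≥r, start 0; Z[3]=1 extend→box=[3,4)
i=4: i≥r, start 0; Z[4]=4 extend→box=[4,8)
i=5: min(r-i=3, Z[1]=0)=0; Z[5]=0
i=6: min(r-i=2, Z[2]=0)=0; Z[6]=0
i=7: min(r-i=1, Z[3]=1)=1; Z[7]=1
i=8: i≥r, start 0; Z[8]=0
i=9: i≥r, start 0; Z[9]=0
i=10: i≥r, start 0; Z[10]=0
i=11: i≥r, start 0; Z[11]=0
i=12: i≥r, start 0; Z[12]=0
i=13: i≥r, start 0; Z[13]=0
i=14: i≥r, start 0; Z[14]=0
i=15: i≥r, start 0; Z[15]=0
i=16: i≥r, start 0; Z[16]=0
i=17: i≥r, start 0; Z[17]=0
i=18: i≥r, start 0; Z[18]=0
i=19: i≥r, start 0; Z[19]=1 extend→box=[19,20)
i=20: i≥r, start 0; Z[20]=0
i=21: i≥r, start 0; Z[21]=1 extend→box=[21,22)
i=22: i≥r, start 0; Z[22]=4 extend→box=[22,26)
i=23: min(r-i=3, Z[1]=0)=0; Z[23]=0
i=24: min(r-i=2, Z[2]=0)=0; Z[24]=0
i=25: min(r-i=1, Z[3]=1)=1; Z[25]=1
i=26: i≥r, start 0; Z[26]=0
i=27: i≥r, start 0; Z[27]=0
i=28: i≥r, start 0; Z[28]=0
i=29: i≥r, start 0; Z[29]=0
i=30: i≥r, start 0; Z[30]=1 extend→box=[30,31)
i=31: i≥r, start 0; Z[31]=4 extend→box=[31,35)
i=32: min(r-i=3, Z[1]=0)=0; Z[32]=0
i=33: min(r-i=2, Z[2]=0)=0; Z[33]=0
i=34: min(r-i=1, Z[3]=1)=1; Z[34]=2 extend→box=[34,36)
i=35: min(r-i=1, Z[1]=0)=0; Z[35]=0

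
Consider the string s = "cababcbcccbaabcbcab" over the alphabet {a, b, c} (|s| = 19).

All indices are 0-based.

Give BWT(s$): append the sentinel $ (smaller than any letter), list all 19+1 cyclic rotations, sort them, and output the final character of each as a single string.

rank  rotation              last
    0  $cababcbcccbaabcbcab  b
    1  aabcbcab$cababcbcccb  b
    2  ab$cababcbcccbaabcbc  c
    3  ababcbcccbaabcbcab$c  c
    4  abcbcab$cababcbcccba  a
    5  abcbcccbaabcbcab$cab  b
    6  b$cababcbcccbaabcbca  a
    7  baabcbcab$cababcbccc  c
    8  babcbcccbaabcbcab$ca  a
    9  bcab$cababcbcccbaabc  c
   10  bcbcab$cababcbcccbaa  a
   11  bcbcccbaabcbcab$caba  a
   12  bcccbaabcbcab$cababc  c
   13  cab$cababcbcccbaabcb  b
   14  cababcbcccbaabcbcab$  $
   15  cbaabcbcab$cababcbcc  c
   16  cbcab$cababcbcccbaab  b
   17  cbcccbaabcbcab$cabab  b
   18  ccbaabcbcab$cababcbc  c
   19  cccbaabcbcab$cababcb  b

bbccabacacaacb$cbbcb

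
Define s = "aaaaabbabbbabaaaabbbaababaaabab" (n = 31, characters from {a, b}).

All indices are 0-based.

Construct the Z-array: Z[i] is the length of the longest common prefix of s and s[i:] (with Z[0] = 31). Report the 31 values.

[31, 4, 3, 2, 1, 0, 0, 1, 0, 0, 0, 1, 0, 4, 3, 2, 1, 0, 0, 0, 2, 1, 0, 1, 0, 3, 2, 1, 0, 1, 0]

Z[0]=31
i=1: fresh scan; Z[1]=4 extend→box=[1,5)
i=2: min(r-i=3, Z[1]=4)=3; Z[2]=3
i=3: min(r-i=2, Z[2]=3)=2; Z[3]=2
i=4: min(r-i=1, Z[3]=2)=1; Z[4]=1
i=5: fresh scan; Z[5]=0
i=6: fresh scan; Z[6]=0
i=7: fresh scan; Z[7]=1 extend→box=[7,8)
i=8: fresh scan; Z[8]=0
i=9: fresh scan; Z[9]=0
i=10: fresh scan; Z[10]=0
i=11: fresh scan; Z[11]=1 extend→box=[11,12)
i=12: fresh scan; Z[12]=0
i=13: fresh scan; Z[13]=4 extend→box=[13,17)
i=14: min(r-i=3, Z[1]=4)=3; Z[14]=3
i=15: min(r-i=2, Z[2]=3)=2; Z[15]=2
i=16: min(r-i=1, Z[3]=2)=1; Z[16]=1
i=17: fresh scan; Z[17]=0
i=18: fresh scan; Z[18]=0
i=19: fresh scan; Z[19]=0
i=20: fresh scan; Z[20]=2 extend→box=[20,22)
i=21: min(r-i=1, Z[1]=4)=1; Z[21]=1
i=22: fresh scan; Z[22]=0
i=23: fresh scan; Z[23]=1 extend→box=[23,24)
i=24: fresh scan; Z[24]=0
i=25: fresh scan; Z[25]=3 extend→box=[25,28)
i=26: min(r-i=2, Z[1]=4)=2; Z[26]=2
i=27: min(r-i=1, Z[2]=3)=1; Z[27]=1
i=28: fresh scan; Z[28]=0
i=29: fresh scan; Z[29]=1 extend→box=[29,30)
i=30: fresh scan; Z[30]=0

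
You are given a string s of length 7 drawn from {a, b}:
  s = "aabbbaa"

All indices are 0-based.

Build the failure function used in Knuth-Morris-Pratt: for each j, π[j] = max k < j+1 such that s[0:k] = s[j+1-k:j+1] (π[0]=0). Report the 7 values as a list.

[0, 1, 0, 0, 0, 1, 2]

π[0] = 0
j=1 s[j]='a': π[1]=1 (border 'a')
j=2 s[j]='b': k: 1→0; π[2]=0 (border '')
j=3 s[j]='b': π[3]=0 (border '')
j=4 s[j]='b': π[4]=0 (border '')
j=5 s[j]='a': π[5]=1 (border 'a')
j=6 s[j]='a': π[6]=2 (border 'aa')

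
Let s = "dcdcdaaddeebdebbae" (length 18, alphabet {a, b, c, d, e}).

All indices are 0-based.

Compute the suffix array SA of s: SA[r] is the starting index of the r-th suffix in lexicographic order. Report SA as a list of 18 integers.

sorted suffixes:
  #0 SA[0]=5  'aaddeebdebbae'
  #1 SA[1]=6  'addeebdebbae'
  #2 SA[2]=16  'ae'
  #3 SA[3]=15  'bae'
  #4 SA[4]=14  'bbae'
  #5 SA[5]=11  'bdebbae'
  #6 SA[6]=3  'cdaaddeebdebbae'
  #7 SA[7]=1  'cdcdaaddeebdebbae'
  #8 SA[8]=4  'daaddeebdebbae'
  #9 SA[9]=2  'dcdaaddeebdebbae'
  #10 SA[10]=0  'dcdcdaaddeebdebbae'
  #11 SA[11]=7  'ddeebdebbae'
  #12 SA[12]=12  'debbae'
  #13 SA[13]=8  'deebdebbae'
  #14 SA[14]=17  'e'
  #15 SA[15]=13  'ebbae'
  #16 SA[16]=10  'ebdebbae'
  #17 SA[17]=9  'eebdebbae'

[5, 6, 16, 15, 14, 11, 3, 1, 4, 2, 0, 7, 12, 8, 17, 13, 10, 9]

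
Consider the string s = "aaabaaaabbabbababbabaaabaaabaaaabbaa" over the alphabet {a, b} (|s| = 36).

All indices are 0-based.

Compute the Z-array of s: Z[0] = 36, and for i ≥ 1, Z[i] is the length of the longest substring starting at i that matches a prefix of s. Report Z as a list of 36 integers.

Z[0]=36
i=1: outside box; Z[1]=2 scan→box=[1,3)
i=2: min(r-i=1, Z[1]=2)=1; Z[2]=1
i=3: outside box; Z[3]=0
i=4: outside box; Z[4]=3 scan→box=[4,7)
i=5: min(r-i=2, Z[1]=2)=2; Z[5]=4 scan→box=[5,9)
i=6: min(r-i=3, Z[1]=2)=2; Z[6]=2
i=7: min(r-i=2, Z[2]=1)=1; Z[7]=1
i=8: min(r-i=1, Z[3]=0)=0; Z[8]=0
i=9: outside box; Z[9]=0
i=10: outside box; Z[10]=1 scan→box=[10,11)
i=11: outside box; Z[11]=0
i=12: outside box; Z[12]=0
i=13: outside box; Z[13]=1 scan→box=[13,14)
i=14: outside box; Z[14]=0
i=15: outside box; Z[15]=1 scan→box=[15,16)
i=16: outside box; Z[16]=0
i=17: outside box; Z[17]=0
i=18: outside box; Z[18]=1 scan→box=[18,19)
i=19: outside box; Z[19]=0
i=20: outside box; Z[20]=7 scan→box=[20,27)
i=21: min(r-i=6, Z[1]=2)=2; Z[21]=2
i=22: min(r-i=5, Z[2]=1)=1; Z[22]=1
i=23: min(r-i=4, Z[3]=0)=0; Z[23]=0
i=24: min(r-i=3, Z[4]=3)=3; Z[24]=11 scan→box=[24,35)
i=25: min(r-i=10, Z[1]=2)=2; Z[25]=2
i=26: min(r-i=9, Z[2]=1)=1; Z[26]=1
i=27: min(r-i=8, Z[3]=0)=0; Z[27]=0
i=28: min(r-i=7, Z[4]=3)=3; Z[28]=3
i=29: min(r-i=6, Z[5]=4)=4; Z[29]=4
i=30: min(r-i=5, Z[6]=2)=2; Z[30]=2
i=31: min(r-i=4, Z[7]=1)=1; Z[31]=1
i=32: min(r-i=3, Z[8]=0)=0; Z[32]=0
i=33: min(r-i=2, Z[9]=0)=0; Z[33]=0
i=34: min(r-i=1, Z[10]=1)=1; Z[34]=2 scan→box=[34,36)
i=35: min(r-i=1, Z[1]=2)=1; Z[35]=1

[36, 2, 1, 0, 3, 4, 2, 1, 0, 0, 1, 0, 0, 1, 0, 1, 0, 0, 1, 0, 7, 2, 1, 0, 11, 2, 1, 0, 3, 4, 2, 1, 0, 0, 2, 1]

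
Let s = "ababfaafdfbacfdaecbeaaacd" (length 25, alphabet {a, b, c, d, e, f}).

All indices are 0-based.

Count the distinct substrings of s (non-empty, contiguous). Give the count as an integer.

300

rank | idx | suffix
   0 |  20 | aaacd
   1 |  21 | aacd
   2 |   5 | aafdfbacfdaecbeaaacd
   3 |   0 | ababfaafdfbacfdaecbeaaacd
   4 |   2 | abfaafdfbacfdaecbeaaacd
   5 |  22 | acd
   6 |  11 | acfdaecbeaaacd
   7 |  15 | aecbeaaacd
   8 |   6 | afdfbacfdaecbeaaacd
   9 |   1 | babfaafdfbacfdaecbeaaacd
  10 |  10 | bacfdaecbeaaacd
  11 |  18 | beaaacd
  12 |   3 | bfaafdfbacfdaecbeaaacd
  13 |  17 | cbeaaacd
  14 |  23 | cd
  15 |  12 | cfdaecbeaaacd
  16 |  24 | d
  17 |  14 | daecbeaaacd
  18 |   8 | dfbacfdaecbeaaacd
  19 |  19 | eaaacd
  20 |  16 | ecbeaaacd
  21 |   4 | faafdfbacfdaecbeaaacd
  22 |   9 | fbacfdaecbeaaacd
  23 |  13 | fdaecbeaaacd
  24 |   7 | fdfbacfdaecbeaaacd

SA = [20, 21, 5, 0, 2, 22, 11, 15, 6, 1, 10, 18, 3, 17, 23, 12, 24, 14, 8, 19, 16, 4, 9, 13, 7]
i: (SA[i-1],SA[i]) lcp shared
  1: (20,21) 2 'aa'
  2: (21,5) 2 'aa'
  3: (5,0) 1 'a'
  4: (0,2) 2 'ab'
  5: (2,22) 1 'a'
  6: (22,11) 2 'ac'
  7: (11,15) 1 'a'
  8: (15,6) 1 'a'
  9: (6,1) 0 ''
  10: (1,10) 2 'ba'
  11: (10,18) 1 'b'
  12: (18,3) 1 'b'
  13: (3,17) 0 ''
  14: (17,23) 1 'c'
  15: (23,12) 1 'c'
  16: (12,24) 0 ''
  17: (24,14) 1 'd'
  18: (14,8) 1 'd'
  19: (8,19) 0 ''
  20: (19,16) 1 'e'
  21: (16,4) 0 ''
  22: (4,9) 1 'f'
  23: (9,13) 1 'f'
  24: (13,7) 2 'fd'

n(n+1)/2 = 25·26/2 = 325
Σ LCP = 0 + 2 + 2 + 1 + 2 + 1 + 2 + 1 + 1 + 0 + 2 + 1 + 1 + 0 + 1 + 1 + 0 + 1 + 1 + 0 + 1 + 0 + 1 + 1 + 2 = 25
distinct = 325 − 25 = 300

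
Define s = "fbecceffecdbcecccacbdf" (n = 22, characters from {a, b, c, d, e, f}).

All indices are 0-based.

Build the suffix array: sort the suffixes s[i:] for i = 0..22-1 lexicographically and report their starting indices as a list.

rank→(start, suffix):
  0 → (17, 'acbdf')
  1 → (11, 'bcecccacbdf')
  2 → (19, 'bdf')
  3 → (1, 'becceffecdbcecccacbdf')
  4 → (16, 'cacbdf')
  5 → (18, 'cbdf')
  6 → (15, 'ccacbdf')
  7 → (14, 'cccacbdf')
  8 → (3, 'cceffecdbcecccacbdf')
  9 → (9, 'cdbcecccacbdf')
  10 → (12, 'cecccacbdf')
  11 → (4, 'ceffecdbcecccacbdf')
  12 → (10, 'dbcecccacbdf')
  13 → (20, 'df')
  14 → (13, 'ecccacbdf')
  15 → (2, 'ecceffecdbcecccacbdf')
  16 → (8, 'ecdbcecccacbdf')
  17 → (5, 'effecdbcecccacbdf')
  18 → (21, 'f')
  19 → (0, 'fbecceffecdbcecccacbdf')
  20 → (7, 'fecdbcecccacbdf')
  21 → (6, 'ffecdbcecccacbdf')

[17, 11, 19, 1, 16, 18, 15, 14, 3, 9, 12, 4, 10, 20, 13, 2, 8, 5, 21, 0, 7, 6]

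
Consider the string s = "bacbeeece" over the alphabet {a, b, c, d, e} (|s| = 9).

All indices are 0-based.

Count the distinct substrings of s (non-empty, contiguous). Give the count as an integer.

39

rank | idx | suffix
   0 |   1 | acbeeece
   1 |   0 | bacbeeece
   2 |   3 | beeece
   3 |   2 | cbeeece
   4 |   7 | ce
   5 |   8 | e
   6 |   6 | ece
   7 |   5 | eece
   8 |   4 | eeece

SA = [1, 0, 3, 2, 7, 8, 6, 5, 4]
[i] adj suffixes → lcp
  [1] 1/0 → 0 ('')
  [2] 0/3 → 1 ('b')
  [3] 3/2 → 0 ('')
  [4] 2/7 → 1 ('c')
  [5] 7/8 → 0 ('')
  [6] 8/6 → 1 ('e')
  [7] 6/5 → 1 ('e')
  [8] 5/4 → 2 ('ee')

n(n+1)/2 = 9·10/2 = 45
Σ LCP = 0 + 0 + 1 + 0 + 1 + 0 + 1 + 1 + 2 = 6
distinct = 45 − 6 = 39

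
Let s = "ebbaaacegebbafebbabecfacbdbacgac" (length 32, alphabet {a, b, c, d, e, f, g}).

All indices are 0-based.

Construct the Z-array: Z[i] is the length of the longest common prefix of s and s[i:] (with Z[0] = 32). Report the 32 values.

Z[0]=32
i=1: fresh scan; Z[1]=0
i=2: fresh scan; Z[2]=0
i=3: fresh scan; Z[3]=0
i=4: fresh scan; Z[4]=0
i=5: fresh scan; Z[5]=0
i=6: fresh scan; Z[6]=0
i=7: fresh scan; Z[7]=1 grow→box=[7,8)
i=8: fresh scan; Z[8]=0
i=9: fresh scan; Z[9]=4 grow→box=[9,13)
i=10: min(r-i=3, Z[1]=0)=0; Z[10]=0
i=11: min(r-i=2, Z[2]=0)=0; Z[11]=0
i=12: min(r-i=1, Z[3]=0)=0; Z[12]=0
i=13: fresh scan; Z[13]=0
i=14: fresh scan; Z[14]=4 grow→box=[14,18)
i=15: min(r-i=3, Z[1]=0)=0; Z[15]=0
i=16: min(r-i=2, Z[2]=0)=0; Z[16]=0
i=17: min(r-i=1, Z[3]=0)=0; Z[17]=0
i=18: fresh scan; Z[18]=0
i=19: fresh scan; Z[19]=1 grow→box=[19,20)
i=20: fresh scan; Z[20]=0
i=21: fresh scan; Z[21]=0
i=22: fresh scan; Z[22]=0
i=23: fresh scan; Z[23]=0
i=24: fresh scan; Z[24]=0
i=25: fresh scan; Z[25]=0
i=26: fresh scan; Z[26]=0
i=27: fresh scan; Z[27]=0
i=28: fresh scan; Z[28]=0
i=29: fresh scan; Z[29]=0
i=30: fresh scan; Z[30]=0
i=31: fresh scan; Z[31]=0

[32, 0, 0, 0, 0, 0, 0, 1, 0, 4, 0, 0, 0, 0, 4, 0, 0, 0, 0, 1, 0, 0, 0, 0, 0, 0, 0, 0, 0, 0, 0, 0]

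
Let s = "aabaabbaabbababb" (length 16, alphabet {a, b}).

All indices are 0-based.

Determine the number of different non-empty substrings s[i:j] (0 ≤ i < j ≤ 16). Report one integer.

97

sorted suffixes:
  #0 SA[0]=0  'aabaabbaabbababb'
  #1 SA[1]=3  'aabbaabbababb'
  #2 SA[2]=7  'aabbababb'
  #3 SA[3]=1  'abaabbaabbababb'
  #4 SA[4]=11  'ababb'
  #5 SA[5]=13  'abb'
  #6 SA[6]=4  'abbaabbababb'
  #7 SA[7]=8  'abbababb'
  #8 SA[8]=15  'b'
  #9 SA[9]=2  'baabbaabbababb'
  #10 SA[10]=6  'baabbababb'
  #11 SA[11]=10  'bababb'
  #12 SA[12]=12  'babb'
  #13 SA[13]=14  'bb'
  #14 SA[14]=5  'bbaabbababb'
  #15 SA[15]=9  'bbababb'

SA = [0, 3, 7, 1, 11, 13, 4, 8, 15, 2, 6, 10, 12, 14, 5, 9]
rank  pair      lcp
   1  s[0:],s[3:]  3  'aab'
   2  s[3:],s[7:]  5  'aabba'
   3  s[7:],s[1:]  1  'a'
   4  s[1:],s[11:]  3  'aba'
   5  s[11:],s[13:]  2  'ab'
   6  s[13:],s[4:]  3  'abb'
   7  s[4:],s[8:]  4  'abba'
   8  s[8:],s[15:]  0  ''
   9  s[15:],s[2:]  1  'b'
  10  s[2:],s[6:]  6  'baabba'
  11  s[6:],s[10:]  2  'ba'
  12  s[10:],s[12:]  3  'bab'
  13  s[12:],s[14:]  1  'b'
  14  s[14:],s[5:]  2  'bb'
  15  s[5:],s[9:]  3  'bba'

n(n+1)/2 = 16·17/2 = 136
Σ LCP = 0 + 3 + 5 + 1 + 3 + 2 + 3 + 4 + 0 + 1 + 6 + 2 + 3 + 1 + 2 + 3 = 39
distinct = 136 − 39 = 97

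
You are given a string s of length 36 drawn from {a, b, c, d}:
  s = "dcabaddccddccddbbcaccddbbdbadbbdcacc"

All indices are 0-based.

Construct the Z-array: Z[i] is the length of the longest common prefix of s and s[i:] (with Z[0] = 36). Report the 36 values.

[36, 0, 0, 0, 0, 1, 2, 0, 0, 1, 2, 0, 0, 1, 1, 0, 0, 0, 0, 0, 0, 1, 1, 0, 0, 1, 0, 0, 1, 0, 0, 3, 0, 0, 0, 0]

Z[0]=36
i=1: i≥r, start 0; Z[1]=0
i=2: i≥r, start 0; Z[2]=0
i=3: i≥r, start 0; Z[3]=0
i=4: i≥r, start 0; Z[4]=0
i=5: i≥r, start 0; Z[5]=1 extend→box=[5,6)
i=6: i≥r, start 0; Z[6]=2 extend→box=[6,8)
i=7: min(r-i=1, Z[1]=0)=0; Z[7]=0
i=8: i≥r, start 0; Z[8]=0
i=9: i≥r, start 0; Z[9]=1 extend→box=[9,10)
i=10: i≥r, start 0; Z[10]=2 extend→box=[10,12)
i=11: min(r-i=1, Z[1]=0)=0; Z[11]=0
i=12: i≥r, start 0; Z[12]=0
i=13: i≥r, start 0; Z[13]=1 extend→box=[13,14)
i=14: i≥r, start 0; Z[14]=1 extend→box=[14,15)
i=15: i≥r, start 0; Z[15]=0
i=16: i≥r, start 0; Z[16]=0
i=17: i≥r, start 0; Z[17]=0
i=18: i≥r, start 0; Z[18]=0
i=19: i≥r, start 0; Z[19]=0
i=20: i≥r, start 0; Z[20]=0
i=21: i≥r, start 0; Z[21]=1 extend→box=[21,22)
i=22: i≥r, start 0; Z[22]=1 extend→box=[22,23)
i=23: i≥r, start 0; Z[23]=0
i=24: i≥r, start 0; Z[24]=0
i=25: i≥r, start 0; Z[25]=1 extend→box=[25,26)
i=26: i≥r, start 0; Z[26]=0
i=27: i≥r, start 0; Z[27]=0
i=28: i≥r, start 0; Z[28]=1 extend→box=[28,29)
i=29: i≥r, start 0; Z[29]=0
i=30: i≥r, start 0; Z[30]=0
i=31: i≥r, start 0; Z[31]=3 extend→box=[31,34)
i=32: min(r-i=2, Z[1]=0)=0; Z[32]=0
i=33: min(r-i=1, Z[2]=0)=0; Z[33]=0
i=34: i≥r, start 0; Z[34]=0
i=35: i≥r, start 0; Z[35]=0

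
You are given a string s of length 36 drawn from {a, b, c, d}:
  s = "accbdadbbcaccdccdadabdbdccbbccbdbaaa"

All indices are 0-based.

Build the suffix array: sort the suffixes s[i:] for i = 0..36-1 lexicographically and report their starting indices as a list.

[35, 34, 33, 19, 0, 10, 17, 5, 32, 7, 26, 8, 27, 3, 30, 20, 22, 9, 25, 2, 29, 24, 1, 28, 14, 11, 15, 12, 18, 16, 4, 31, 6, 21, 23, 13]

sorted suffixes:
  #0 SA[0]=35  'a'
  #1 SA[1]=34  'aa'
  #2 SA[2]=33  'aaa'
  #3 SA[3]=19  'abdbdccbbccbdbaaa'
  #4 SA[4]=0  'accbdadbbcaccdccdadabdbdccbbccbdbaaa'
  #5 SA[5]=10  'accdccdadabdbdccbbccbdbaaa'
  #6 SA[6]=17  'adabdbdccbbccbdbaaa'
  #7 SA[7]=5  'adbbcaccdccdadabdbdccbbccbdbaaa'
  #8 SA[8]=32  'baaa'
  #9 SA[9]=7  'bbcaccdccdadabdbdccbbccbdbaaa'
  #10 SA[10]=26  'bbccbdbaaa'
  #11 SA[11]=8  'bcaccdccdadabdbdccbbccbdbaaa'
  #12 SA[12]=27  'bccbdbaaa'
  #13 SA[13]=3  'bdadbbcaccdccdadabdbdccbbccbdbaaa'
  #14 SA[14]=30  'bdbaaa'
  #15 SA[15]=20  'bdbdccbbccbdbaaa'
  #16 SA[16]=22  'bdccbbccbdbaaa'
  #17 SA[17]=9  'caccdccdadabdbdccbbccbdbaaa'
  #18 SA[18]=25  'cbbccbdbaaa'
  #19 SA[19]=2  'cbdadbbcaccdccdadabdbdccbbccbdbaaa'
  #20 SA[20]=29  'cbdbaaa'
  #21 SA[21]=24  'ccbbccbdbaaa'
  #22 SA[22]=1  'ccbdadbbcaccdccdadabdbdccbbccbdbaaa'
  #23 SA[23]=28  'ccbdbaaa'
  #24 SA[24]=14  'ccdadabdbdccbbccbdbaaa'
  #25 SA[25]=11  'ccdccdadabdbdccbbccbdbaaa'
  #26 SA[26]=15  'cdadabdbdccbbccbdbaaa'
  #27 SA[27]=12  'cdccdadabdbdccbbccbdbaaa'
  #28 SA[28]=18  'dabdbdccbbccbdbaaa'
  #29 SA[29]=16  'dadabdbdccbbccbdbaaa'
  #30 SA[30]=4  'dadbbcaccdccdadabdbdccbbccbdbaaa'
  #31 SA[31]=31  'dbaaa'
  #32 SA[32]=6  'dbbcaccdccdadabdbdccbbccbdbaaa'
  #33 SA[33]=21  'dbdccbbccbdbaaa'
  #34 SA[34]=23  'dccbbccbdbaaa'
  #35 SA[35]=13  'dccdadabdbdccbbccbdbaaa'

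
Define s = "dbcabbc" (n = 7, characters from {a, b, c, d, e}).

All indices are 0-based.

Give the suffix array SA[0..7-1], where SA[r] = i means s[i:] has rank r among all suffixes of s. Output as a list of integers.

sorted suffixes:
  #0 SA[0]=3  'abbc'
  #1 SA[1]=4  'bbc'
  #2 SA[2]=5  'bc'
  #3 SA[3]=1  'bcabbc'
  #4 SA[4]=6  'c'
  #5 SA[5]=2  'cabbc'
  #6 SA[6]=0  'dbcabbc'

[3, 4, 5, 1, 6, 2, 0]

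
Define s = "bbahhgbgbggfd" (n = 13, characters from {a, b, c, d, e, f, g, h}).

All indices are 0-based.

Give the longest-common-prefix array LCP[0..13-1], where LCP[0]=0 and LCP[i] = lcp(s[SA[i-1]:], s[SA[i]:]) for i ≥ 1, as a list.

sorted suffixes:
  #0 SA[0]=2  'ahhgbgbggfd'
  #1 SA[1]=1  'bahhgbgbggfd'
  #2 SA[2]=0  'bbahhgbgbggfd'
  #3 SA[3]=6  'bgbggfd'
  #4 SA[4]=8  'bggfd'
  #5 SA[5]=12  'd'
  #6 SA[6]=11  'fd'
  #7 SA[7]=5  'gbgbggfd'
  #8 SA[8]=7  'gbggfd'
  #9 SA[9]=10  'gfd'
  #10 SA[10]=9  'ggfd'
  #11 SA[11]=4  'hgbgbggfd'
  #12 SA[12]=3  'hhgbgbggfd'

SA = [2, 1, 0, 6, 8, 12, 11, 5, 7, 10, 9, 4, 3]
rank  pair      lcp
   1  s[2:],s[1:]  0  ''
   2  s[1:],s[0:]  1  'b'
   3  s[0:],s[6:]  1  'b'
   4  s[6:],s[8:]  2  'bg'
   5  s[8:],s[12:]  0  ''
   6  s[12:],s[11:]  0  ''
   7  s[11:],s[5:]  0  ''
   8  s[5:],s[7:]  3  'gbg'
   9  s[7:],s[10:]  1  'g'
  10  s[10:],s[9:]  1  'g'
  11  s[9:],s[4:]  0  ''
  12  s[4:],s[3:]  1  'h'

[0, 0, 1, 1, 2, 0, 0, 0, 3, 1, 1, 0, 1]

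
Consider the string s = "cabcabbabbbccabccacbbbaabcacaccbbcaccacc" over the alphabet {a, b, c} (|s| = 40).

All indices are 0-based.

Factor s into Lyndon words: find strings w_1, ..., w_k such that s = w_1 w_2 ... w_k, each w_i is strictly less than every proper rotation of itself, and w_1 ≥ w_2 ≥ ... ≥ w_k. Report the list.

emit factor 1: 'c' (i=0, period=1)
emit factor 2: 'abc' (i=1, period=3)
emit factor 3: 'abbabbbccabccacbbb' (i=4, period=18)
emit factor 4: 'aabcacaccbbcaccacc' (i=22, period=18)

["c", "abc", "abbabbbccabccacbbb", "aabcacaccbbcaccacc"]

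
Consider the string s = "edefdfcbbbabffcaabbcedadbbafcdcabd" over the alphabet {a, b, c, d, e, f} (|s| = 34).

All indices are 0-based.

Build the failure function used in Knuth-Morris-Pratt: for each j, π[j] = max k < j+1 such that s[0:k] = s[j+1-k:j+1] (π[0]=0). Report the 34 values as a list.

π[0] = 0
j=1 s[j]='d': π[1]=0 (border '')
j=2 s[j]='e': π[2]=1 (border 'e')
j=3 s[j]='f': k: 1→0; π[3]=0 (border '')
j=4 s[j]='d': π[4]=0 (border '')
j=5 s[j]='f': π[5]=0 (border '')
j=6 s[j]='c': π[6]=0 (border '')
j=7 s[j]='b': π[7]=0 (border '')
j=8 s[j]='b': π[8]=0 (border '')
j=9 s[j]='b': π[9]=0 (border '')
j=10 s[j]='a': π[10]=0 (border '')
j=11 s[j]='b': π[11]=0 (border '')
j=12 s[j]='f': π[12]=0 (border '')
j=13 s[j]='f': π[13]=0 (border '')
j=14 s[j]='c': π[14]=0 (border '')
j=15 s[j]='a': π[15]=0 (border '')
j=16 s[j]='a': π[16]=0 (border '')
j=17 s[j]='b': π[17]=0 (border '')
j=18 s[j]='b': π[18]=0 (border '')
j=19 s[j]='c': π[19]=0 (border '')
j=20 s[j]='e': π[20]=1 (border 'e')
j=21 s[j]='d': π[21]=2 (border 'ed')
j=22 s[j]='a': k: 2→0; π[22]=0 (border '')
j=23 s[j]='d': π[23]=0 (border '')
j=24 s[j]='b': π[24]=0 (border '')
j=25 s[j]='b': π[25]=0 (border '')
j=26 s[j]='a': π[26]=0 (border '')
j=27 s[j]='f': π[27]=0 (border '')
j=28 s[j]='c': π[28]=0 (border '')
j=29 s[j]='d': π[29]=0 (border '')
j=30 s[j]='c': π[30]=0 (border '')
j=31 s[j]='a': π[31]=0 (border '')
j=32 s[j]='b': π[32]=0 (border '')
j=33 s[j]='d': π[33]=0 (border '')

[0, 0, 1, 0, 0, 0, 0, 0, 0, 0, 0, 0, 0, 0, 0, 0, 0, 0, 0, 0, 1, 2, 0, 0, 0, 0, 0, 0, 0, 0, 0, 0, 0, 0]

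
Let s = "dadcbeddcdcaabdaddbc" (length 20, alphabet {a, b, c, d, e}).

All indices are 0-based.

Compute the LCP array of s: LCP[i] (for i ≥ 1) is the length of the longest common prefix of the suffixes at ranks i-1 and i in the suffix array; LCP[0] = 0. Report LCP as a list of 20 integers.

rank | idx | suffix
   0 |  11 | aabdaddbc
   1 |  12 | abdaddbc
   2 |   1 | adcbeddcdcaabdaddbc
   3 |  15 | addbc
   4 |  18 | bc
   5 |  13 | bdaddbc
   6 |   4 | beddcdcaabdaddbc
   7 |  19 | c
   8 |  10 | caabdaddbc
   9 |   3 | cbeddcdcaabdaddbc
  10 |   8 | cdcaabdaddbc
  11 |   0 | dadcbeddcdcaabdaddbc
  12 |  14 | daddbc
  13 |  17 | dbc
  14 |   9 | dcaabdaddbc
  15 |   2 | dcbeddcdcaabdaddbc
  16 |   7 | dcdcaabdaddbc
  17 |  16 | ddbc
  18 |   6 | ddcdcaabdaddbc
  19 |   5 | eddcdcaabdaddbc

SA = [11, 12, 1, 15, 18, 13, 4, 19, 10, 3, 8, 0, 14, 17, 9, 2, 7, 16, 6, 5]
i: (SA[i-1],SA[i]) lcp shared
  1: (11,12) 1 'a'
  2: (12,1) 1 'a'
  3: (1,15) 2 'ad'
  4: (15,18) 0 ''
  5: (18,13) 1 'b'
  6: (13,4) 1 'b'
  7: (4,19) 0 ''
  8: (19,10) 1 'c'
  9: (10,3) 1 'c'
  10: (3,8) 1 'c'
  11: (8,0) 0 ''
  12: (0,14) 3 'dad'
  13: (14,17) 1 'd'
  14: (17,9) 1 'd'
  15: (9,2) 2 'dc'
  16: (2,7) 2 'dc'
  17: (7,16) 1 'd'
  18: (16,6) 2 'dd'
  19: (6,5) 0 ''

[0, 1, 1, 2, 0, 1, 1, 0, 1, 1, 1, 0, 3, 1, 1, 2, 2, 1, 2, 0]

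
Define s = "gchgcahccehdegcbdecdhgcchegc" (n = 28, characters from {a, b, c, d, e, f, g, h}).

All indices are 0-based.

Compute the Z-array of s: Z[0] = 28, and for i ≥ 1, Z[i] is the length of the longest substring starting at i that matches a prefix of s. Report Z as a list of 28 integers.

[28, 0, 0, 2, 0, 0, 0, 0, 0, 0, 0, 0, 0, 2, 0, 0, 0, 0, 0, 0, 0, 2, 0, 0, 0, 0, 2, 0]

Z[0]=28
i=1: outside box; Z[1]=0
i=2: outside box; Z[2]=0
i=3: outside box; Z[3]=2 grow→box=[3,5)
i=4: min(r-i=1, Z[1]=0)=0; Z[4]=0
i=5: outside box; Z[5]=0
i=6: outside box; Z[6]=0
i=7: outside box; Z[7]=0
i=8: outside box; Z[8]=0
i=9: outside box; Z[9]=0
i=10: outside box; Z[10]=0
i=11: outside box; Z[11]=0
i=12: outside box; Z[12]=0
i=13: outside box; Z[13]=2 grow→box=[13,15)
i=14: min(r-i=1, Z[1]=0)=0; Z[14]=0
i=15: outside box; Z[15]=0
i=16: outside box; Z[16]=0
i=17: outside box; Z[17]=0
i=18: outside box; Z[18]=0
i=19: outside box; Z[19]=0
i=20: outside box; Z[20]=0
i=21: outside box; Z[21]=2 grow→box=[21,23)
i=22: min(r-i=1, Z[1]=0)=0; Z[22]=0
i=23: outside box; Z[23]=0
i=24: outside box; Z[24]=0
i=25: outside box; Z[25]=0
i=26: outside box; Z[26]=2 grow→box=[26,28)
i=27: min(r-i=1, Z[1]=0)=0; Z[27]=0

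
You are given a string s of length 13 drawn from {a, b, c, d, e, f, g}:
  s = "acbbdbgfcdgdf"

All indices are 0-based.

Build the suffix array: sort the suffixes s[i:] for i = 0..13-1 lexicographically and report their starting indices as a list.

sorted suffixes:
  #0 SA[0]=0  'acbbdbgfcdgdf'
  #1 SA[1]=2  'bbdbgfcdgdf'
  #2 SA[2]=3  'bdbgfcdgdf'
  #3 SA[3]=5  'bgfcdgdf'
  #4 SA[4]=1  'cbbdbgfcdgdf'
  #5 SA[5]=8  'cdgdf'
  #6 SA[6]=4  'dbgfcdgdf'
  #7 SA[7]=11  'df'
  #8 SA[8]=9  'dgdf'
  #9 SA[9]=12  'f'
  #10 SA[10]=7  'fcdgdf'
  #11 SA[11]=10  'gdf'
  #12 SA[12]=6  'gfcdgdf'

[0, 2, 3, 5, 1, 8, 4, 11, 9, 12, 7, 10, 6]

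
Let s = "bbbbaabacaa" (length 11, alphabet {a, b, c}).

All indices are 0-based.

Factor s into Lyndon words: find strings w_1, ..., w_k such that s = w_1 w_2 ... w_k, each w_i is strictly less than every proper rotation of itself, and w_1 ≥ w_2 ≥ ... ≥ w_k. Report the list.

emit factor 1: 'b' (i=0, period=1)
emit factor 2: 'b' (i=1, period=1)
emit factor 3: 'b' (i=2, period=1)
emit factor 4: 'b' (i=3, period=1)
emit factor 5: 'aabac' (i=4, period=5)
emit factor 6: 'a' (i=9, period=1)
emit factor 7: 'a' (i=10, period=1)

["b", "b", "b", "b", "aabac", "a", "a"]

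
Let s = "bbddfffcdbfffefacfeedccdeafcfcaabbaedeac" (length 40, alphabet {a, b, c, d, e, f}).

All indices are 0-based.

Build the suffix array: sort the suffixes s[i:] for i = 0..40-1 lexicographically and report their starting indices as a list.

sorted suffixes:
  #0 SA[0]=30  'aabbaedeac'
  #1 SA[1]=31  'abbaedeac'
  #2 SA[2]=38  'ac'
  #3 SA[3]=15  'acfeedccdeafcfcaabbaedeac'
  #4 SA[4]=34  'aedeac'
  #5 SA[5]=25  'afcfcaabbaedeac'
  #6 SA[6]=33  'baedeac'
  #7 SA[7]=32  'bbaedeac'
  #8 SA[8]=0  'bbddfffcdbfffefacfeedccdeafcfcaabbaedeac'
  #9 SA[9]=1  'bddfffcdbfffefacfeedccdeafcfcaabbaedeac'
  #10 SA[10]=9  'bfffefacfeedccdeafcfcaabbaedeac'
  #11 SA[11]=39  'c'
  #12 SA[12]=29  'caabbaedeac'
  #13 SA[13]=21  'ccdeafcfcaabbaedeac'
  #14 SA[14]=7  'cdbfffefacfeedccdeafcfcaabbaedeac'
  #15 SA[15]=22  'cdeafcfcaabbaedeac'
  #16 SA[16]=27  'cfcaabbaedeac'
  #17 SA[17]=16  'cfeedccdeafcfcaabbaedeac'
  #18 SA[18]=8  'dbfffefacfeedccdeafcfcaabbaedeac'
  #19 SA[19]=20  'dccdeafcfcaabbaedeac'
  #20 SA[20]=2  'ddfffcdbfffefacfeedccdeafcfcaabbaedeac'
  #21 SA[21]=36  'deac'
  #22 SA[22]=23  'deafcfcaabbaedeac'
  #23 SA[23]=3  'dfffcdbfffefacfeedccdeafcfcaabbaedeac'
  #24 SA[24]=37  'eac'
  #25 SA[25]=24  'eafcfcaabbaedeac'
  #26 SA[26]=19  'edccdeafcfcaabbaedeac'
  #27 SA[27]=35  'edeac'
  #28 SA[28]=18  'eedccdeafcfcaabbaedeac'
  #29 SA[29]=13  'efacfeedccdeafcfcaabbaedeac'
  #30 SA[30]=14  'facfeedccdeafcfcaabbaedeac'
  #31 SA[31]=28  'fcaabbaedeac'
  #32 SA[32]=6  'fcdbfffefacfeedccdeafcfcaabbaedeac'
  #33 SA[33]=26  'fcfcaabbaedeac'
  #34 SA[34]=17  'feedccdeafcfcaabbaedeac'
  #35 SA[35]=12  'fefacfeedccdeafcfcaabbaedeac'
  #36 SA[36]=5  'ffcdbfffefacfeedccdeafcfcaabbaedeac'
  #37 SA[37]=11  'ffefacfeedccdeafcfcaabbaedeac'
  #38 SA[38]=4  'fffcdbfffefacfeedccdeafcfcaabbaedeac'
  #39 SA[39]=10  'fffefacfeedccdeafcfcaabbaedeac'

[30, 31, 38, 15, 34, 25, 33, 32, 0, 1, 9, 39, 29, 21, 7, 22, 27, 16, 8, 20, 2, 36, 23, 3, 37, 24, 19, 35, 18, 13, 14, 28, 6, 26, 17, 12, 5, 11, 4, 10]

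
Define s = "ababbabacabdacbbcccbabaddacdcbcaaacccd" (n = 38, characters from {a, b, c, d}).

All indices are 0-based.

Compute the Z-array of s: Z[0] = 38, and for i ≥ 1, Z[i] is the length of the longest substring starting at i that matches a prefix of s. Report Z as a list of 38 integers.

[38, 0, 2, 0, 0, 3, 0, 1, 0, 2, 0, 0, 1, 0, 0, 0, 0, 0, 0, 0, 3, 0, 1, 0, 0, 1, 0, 0, 0, 0, 0, 1, 1, 1, 0, 0, 0, 0]

Z[0]=38
i=1: i≥r, start 0; Z[1]=0
i=2: i≥r, start 0; Z[2]=2 grow→box=[2,4)
i=3: min(r-i=1, Z[1]=0)=0; Z[3]=0
i=4: i≥r, start 0; Z[4]=0
i=5: i≥r, start 0; Z[5]=3 grow→box=[5,8)
i=6: min(r-i=2, Z[1]=0)=0; Z[6]=0
i=7: min(r-i=1, Z[2]=2)=1; Z[7]=1
i=8: i≥r, start 0; Z[8]=0
i=9: i≥r, start 0; Z[9]=2 grow→box=[9,11)
i=10: min(r-i=1, Z[1]=0)=0; Z[10]=0
i=11: i≥r, start 0; Z[11]=0
i=12: i≥r, start 0; Z[12]=1 grow→box=[12,13)
i=13: i≥r, start 0; Z[13]=0
i=14: i≥r, start 0; Z[14]=0
i=15: i≥r, start 0; Z[15]=0
i=16: i≥r, start 0; Z[16]=0
i=17: i≥r, start 0; Z[17]=0
i=18: i≥r, start 0; Z[18]=0
i=19: i≥r, start 0; Z[19]=0
i=20: i≥r, start 0; Z[20]=3 grow→box=[20,23)
i=21: min(r-i=2, Z[1]=0)=0; Z[21]=0
i=22: min(r-i=1, Z[2]=2)=1; Z[22]=1
i=23: i≥r, start 0; Z[23]=0
i=24: i≥r, start 0; Z[24]=0
i=25: i≥r, start 0; Z[25]=1 grow→box=[25,26)
i=26: i≥r, start 0; Z[26]=0
i=27: i≥r, start 0; Z[27]=0
i=28: i≥r, start 0; Z[28]=0
i=29: i≥r, start 0; Z[29]=0
i=30: i≥r, start 0; Z[30]=0
i=31: i≥r, start 0; Z[31]=1 grow→box=[31,32)
i=32: i≥r, start 0; Z[32]=1 grow→box=[32,33)
i=33: i≥r, start 0; Z[33]=1 grow→box=[33,34)
i=34: i≥r, start 0; Z[34]=0
i=35: i≥r, start 0; Z[35]=0
i=36: i≥r, start 0; Z[36]=0
i=37: i≥r, start 0; Z[37]=0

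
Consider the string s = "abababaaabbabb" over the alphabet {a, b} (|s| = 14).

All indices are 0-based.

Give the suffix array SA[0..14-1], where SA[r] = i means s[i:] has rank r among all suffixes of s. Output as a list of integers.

rank | idx | suffix
   0 |   6 | aaabbabb
   1 |   7 | aabbabb
   2 |   4 | abaaabbabb
   3 |   2 | ababaaabbabb
   4 |   0 | abababaaabbabb
   5 |  11 | abb
   6 |   8 | abbabb
   7 |  13 | b
   8 |   5 | baaabbabb
   9 |   3 | babaaabbabb
  10 |   1 | bababaaabbabb
  11 |  10 | babb
  12 |  12 | bb
  13 |   9 | bbabb

[6, 7, 4, 2, 0, 11, 8, 13, 5, 3, 1, 10, 12, 9]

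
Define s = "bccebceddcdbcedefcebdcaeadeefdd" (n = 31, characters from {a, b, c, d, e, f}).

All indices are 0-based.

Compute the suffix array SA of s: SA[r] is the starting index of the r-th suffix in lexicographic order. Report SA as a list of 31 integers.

rank→(start, suffix):
  0 → (24, 'adeefdd')
  1 → (22, 'aeadeefdd')
  2 → (0, 'bccebceddcdbcedefcebdcaeadeefdd')
  3 → (4, 'bceddcdbcedefcebdcaeadeefdd')
  4 → (11, 'bcedefcebdcaeadeefdd')
  5 → (19, 'bdcaeadeefdd')
  6 → (21, 'caeadeefdd')
  7 → (1, 'ccebceddcdbcedefcebdcaeadeefdd')
  8 → (9, 'cdbcedefcebdcaeadeefdd')
  9 → (2, 'cebceddcdbcedefcebdcaeadeefdd')
  10 → (17, 'cebdcaeadeefdd')
  11 → (5, 'ceddcdbcedefcebdcaeadeefdd')
  12 → (12, 'cedefcebdcaeadeefdd')
  13 → (30, 'd')
  14 → (10, 'dbcedefcebdcaeadeefdd')
  15 → (20, 'dcaeadeefdd')
  16 → (8, 'dcdbcedefcebdcaeadeefdd')
  17 → (29, 'dd')
  18 → (7, 'ddcdbcedefcebdcaeadeefdd')
  19 → (25, 'deefdd')
  20 → (14, 'defcebdcaeadeefdd')
  21 → (23, 'eadeefdd')
  22 → (3, 'ebceddcdbcedefcebdcaeadeefdd')
  23 → (18, 'ebdcaeadeefdd')
  24 → (6, 'eddcdbcedefcebdcaeadeefdd')
  25 → (13, 'edefcebdcaeadeefdd')
  26 → (26, 'eefdd')
  27 → (15, 'efcebdcaeadeefdd')
  28 → (27, 'efdd')
  29 → (16, 'fcebdcaeadeefdd')
  30 → (28, 'fdd')

[24, 22, 0, 4, 11, 19, 21, 1, 9, 2, 17, 5, 12, 30, 10, 20, 8, 29, 7, 25, 14, 23, 3, 18, 6, 13, 26, 15, 27, 16, 28]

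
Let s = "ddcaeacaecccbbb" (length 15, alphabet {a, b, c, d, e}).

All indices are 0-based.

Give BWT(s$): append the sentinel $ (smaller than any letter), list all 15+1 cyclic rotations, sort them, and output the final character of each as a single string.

beccbbcdacced$aa

rank  rotation          last
    0  $ddcaeacaecccbbb  b
    1  acaecccbbb$ddcae  e
    2  aeacaecccbbb$ddc  c
    3  aecccbbb$ddcaeac  c
    4  b$ddcaeacaecccbb  b
    5  bb$ddcaeacaecccb  b
    6  bbb$ddcaeacaeccc  c
    7  caeacaecccbbb$dd  d
    8  caecccbbb$ddcaea  a
    9  cbbb$ddcaeacaecc  c
   10  ccbbb$ddcaeacaec  c
   11  cccbbb$ddcaeacae  e
   12  dcaeacaecccbbb$d  d
   13  ddcaeacaecccbbb$  $
   14  eacaecccbbb$ddca  a
   15  ecccbbb$ddcaeaca  a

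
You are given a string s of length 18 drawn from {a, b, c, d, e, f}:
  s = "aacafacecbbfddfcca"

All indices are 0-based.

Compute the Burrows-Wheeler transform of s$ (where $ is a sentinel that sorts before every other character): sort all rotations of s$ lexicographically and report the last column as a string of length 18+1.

rank  rotation             last
    0  $aacafacecbbfddfcca  a
    1  a$aacafacecbbfddfcc  c
    2  aacafacecbbfddfcca$  $
    3  acafacecbbfddfcca$a  a
    4  acecbbfddfcca$aacaf  f
    5  afacecbbfddfcca$aac  c
    6  bbfddfcca$aacafacec  c
    7  bfddfcca$aacafacecb  b
    8  ca$aacafacecbbfddfc  c
    9  cafacecbbfddfcca$aa  a
   10  cbbfddfcca$aacaface  e
   11  cca$aacafacecbbfddf  f
   12  cecbbfddfcca$aacafa  a
   13  ddfcca$aacafacecbbf  f
   14  dfcca$aacafacecbbfd  d
   15  ecbbfddfcca$aacafac  c
   16  facecbbfddfcca$aaca  a
   17  fcca$aacafacecbbfdd  d
   18  fddfcca$aacafacecbb  b

ac$afccbcaefafdcadb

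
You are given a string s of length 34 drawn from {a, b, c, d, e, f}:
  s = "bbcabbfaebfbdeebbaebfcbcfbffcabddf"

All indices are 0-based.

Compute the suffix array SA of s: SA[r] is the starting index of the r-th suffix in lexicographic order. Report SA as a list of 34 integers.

rank→(start, suffix):
  0 → (3, 'abbfaebfbdeebbaebfcbcfbffcabddf')
  1 → (29, 'abddf')
  2 → (7, 'aebfbdeebbaebfcbcfbffcabddf')
  3 → (17, 'aebfcbcfbffcabddf')
  4 → (16, 'baebfcbcfbffcabddf')
  5 → (15, 'bbaebfcbcfbffcabddf')
  6 → (0, 'bbcabbfaebfbdeebbaebfcbcfbffcabddf')
  7 → (4, 'bbfaebfbdeebbaebfcbcfbffcabddf')
  8 → (1, 'bcabbfaebfbdeebbaebfcbcfbffcabddf')
  9 → (22, 'bcfbffcabddf')
  10 → (30, 'bddf')
  11 → (11, 'bdeebbaebfcbcfbffcabddf')
  12 → (5, 'bfaebfbdeebbaebfcbcfbffcabddf')
  13 → (9, 'bfbdeebbaebfcbcfbffcabddf')
  14 → (19, 'bfcbcfbffcabddf')
  15 → (25, 'bffcabddf')
  16 → (2, 'cabbfaebfbdeebbaebfcbcfbffcabddf')
  17 → (28, 'cabddf')
  18 → (21, 'cbcfbffcabddf')
  19 → (23, 'cfbffcabddf')
  20 → (31, 'ddf')
  21 → (12, 'deebbaebfcbcfbffcabddf')
  22 → (32, 'df')
  23 → (14, 'ebbaebfcbcfbffcabddf')
  24 → (8, 'ebfbdeebbaebfcbcfbffcabddf')
  25 → (18, 'ebfcbcfbffcabddf')
  26 → (13, 'eebbaebfcbcfbffcabddf')
  27 → (33, 'f')
  28 → (6, 'faebfbdeebbaebfcbcfbffcabddf')
  29 → (10, 'fbdeebbaebfcbcfbffcabddf')
  30 → (24, 'fbffcabddf')
  31 → (27, 'fcabddf')
  32 → (20, 'fcbcfbffcabddf')
  33 → (26, 'ffcabddf')

[3, 29, 7, 17, 16, 15, 0, 4, 1, 22, 30, 11, 5, 9, 19, 25, 2, 28, 21, 23, 31, 12, 32, 14, 8, 18, 13, 33, 6, 10, 24, 27, 20, 26]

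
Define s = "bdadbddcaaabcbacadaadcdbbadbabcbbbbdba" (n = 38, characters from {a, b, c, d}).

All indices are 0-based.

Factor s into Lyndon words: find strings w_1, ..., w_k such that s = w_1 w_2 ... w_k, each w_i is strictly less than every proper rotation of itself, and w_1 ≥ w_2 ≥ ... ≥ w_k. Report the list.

["bd", "adbddc", "aaabcbacadaadcdbbadbabcbbbbdb", "a"]

emit factor 1: 'bd' (i=0, period=2)
emit factor 2: 'adbddc' (i=2, period=6)
emit factor 3: 'aaabcbacadaadcdbbadbabcbbbbdb' (i=8, period=29)
emit factor 4: 'a' (i=37, period=1)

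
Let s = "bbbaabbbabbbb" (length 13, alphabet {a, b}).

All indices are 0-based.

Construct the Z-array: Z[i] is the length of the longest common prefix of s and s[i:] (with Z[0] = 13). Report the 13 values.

[13, 2, 1, 0, 0, 4, 2, 1, 0, 3, 3, 2, 1]

Z[0]=13
i=1: fresh scan; Z[1]=2 scan→box=[1,3)
i=2: min(r-i=1, Z[1]=2)=1; Z[2]=1
i=3: fresh scan; Z[3]=0
i=4: fresh scan; Z[4]=0
i=5: fresh scan; Z[5]=4 scan→box=[5,9)
i=6: min(r-i=3, Z[1]=2)=2; Z[6]=2
i=7: min(r-i=2, Z[2]=1)=1; Z[7]=1
i=8: min(r-i=1, Z[3]=0)=0; Z[8]=0
i=9: fresh scan; Z[9]=3 scan→box=[9,12)
i=10: min(r-i=2, Z[1]=2)=2; Z[10]=3 scan→box=[10,13)
i=11: min(r-i=2, Z[1]=2)=2; Z[11]=2
i=12: min(r-i=1, Z[2]=1)=1; Z[12]=1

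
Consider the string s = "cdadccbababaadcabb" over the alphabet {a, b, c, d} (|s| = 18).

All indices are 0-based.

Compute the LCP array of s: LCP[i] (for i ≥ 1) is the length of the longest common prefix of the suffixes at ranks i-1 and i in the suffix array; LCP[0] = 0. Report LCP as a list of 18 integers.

[0, 1, 3, 2, 1, 3, 0, 1, 2, 4, 1, 0, 1, 1, 1, 0, 1, 2]

rank→(start, suffix):
  0 → (11, 'aadcabb')
  1 → (9, 'abaadcabb')
  2 → (7, 'ababaadcabb')
  3 → (15, 'abb')
  4 → (12, 'adcabb')
  5 → (2, 'adccbababaadcabb')
  6 → (17, 'b')
  7 → (10, 'baadcabb')
  8 → (8, 'babaadcabb')
  9 → (6, 'bababaadcabb')
  10 → (16, 'bb')
  11 → (14, 'cabb')
  12 → (5, 'cbababaadcabb')
  13 → (4, 'ccbababaadcabb')
  14 → (0, 'cdadccbababaadcabb')
  15 → (1, 'dadccbababaadcabb')
  16 → (13, 'dcabb')
  17 → (3, 'dccbababaadcabb')

SA = [11, 9, 7, 15, 12, 2, 17, 10, 8, 6, 16, 14, 5, 4, 0, 1, 13, 3]
i: (SA[i-1],SA[i]) lcp shared
  1: (11,9) 1 'a'
  2: (9,7) 3 'aba'
  3: (7,15) 2 'ab'
  4: (15,12) 1 'a'
  5: (12,2) 3 'adc'
  6: (2,17) 0 ''
  7: (17,10) 1 'b'
  8: (10,8) 2 'ba'
  9: (8,6) 4 'baba'
  10: (6,16) 1 'b'
  11: (16,14) 0 ''
  12: (14,5) 1 'c'
  13: (5,4) 1 'c'
  14: (4,0) 1 'c'
  15: (0,1) 0 ''
  16: (1,13) 1 'd'
  17: (13,3) 2 'dc'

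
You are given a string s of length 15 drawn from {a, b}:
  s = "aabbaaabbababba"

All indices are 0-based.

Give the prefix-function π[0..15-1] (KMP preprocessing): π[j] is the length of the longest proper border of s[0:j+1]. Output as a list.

[0, 1, 0, 0, 1, 2, 2, 3, 4, 5, 0, 1, 0, 0, 1]

π[0] = 0
j=1 s[j]='a': π[1]=1 (border 'a')
j=2 s[j]='b': k: 1→0; π[2]=0 (border '')
j=3 s[j]='b': π[3]=0 (border '')
j=4 s[j]='a': π[4]=1 (border 'a')
j=5 s[j]='a': π[5]=2 (border 'aa')
j=6 s[j]='a': k: 2→1; π[6]=2 (border 'aa')
j=7 s[j]='b': π[7]=3 (border 'aab')
j=8 s[j]='b': π[8]=4 (border 'aabb')
j=9 s[j]='a': π[9]=5 (border 'aabba')
j=10 s[j]='b': k: 5→1→0; π[10]=0 (border '')
j=11 s[j]='a': π[11]=1 (border 'a')
j=12 s[j]='b': k: 1→0; π[12]=0 (border '')
j=13 s[j]='b': π[13]=0 (border '')
j=14 s[j]='a': π[14]=1 (border 'a')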